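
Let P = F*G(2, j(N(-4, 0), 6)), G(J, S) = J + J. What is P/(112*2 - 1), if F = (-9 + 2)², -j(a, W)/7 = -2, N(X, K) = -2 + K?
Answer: 196/223 ≈ 0.87892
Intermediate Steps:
j(a, W) = 14 (j(a, W) = -7*(-2) = 14)
F = 49 (F = (-7)² = 49)
G(J, S) = 2*J
P = 196 (P = 49*(2*2) = 49*4 = 196)
P/(112*2 - 1) = 196/(112*2 - 1) = 196/(224 - 1) = 196/223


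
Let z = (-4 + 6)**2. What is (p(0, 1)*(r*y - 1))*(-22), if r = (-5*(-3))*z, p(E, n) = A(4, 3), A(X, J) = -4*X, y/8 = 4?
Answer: 675488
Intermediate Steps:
y = 32 (y = 8*4 = 32)
p(E, n) = -16 (p(E, n) = -4*4 = -16)
z = 4 (z = 2**2 = 4)
r = 60 (r = -5*(-3)*4 = 15*4 = 60)
(p(0, 1)*(r*y - 1))*(-22) = -16*(60*32 - 1)*(-22) = -16*(1920 - 1)*(-22) = -16*1919*(-22) = -30704*(-22) = 675488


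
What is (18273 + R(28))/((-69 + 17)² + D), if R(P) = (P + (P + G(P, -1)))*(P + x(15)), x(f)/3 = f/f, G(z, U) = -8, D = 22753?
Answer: 19761/25457 ≈ 0.77625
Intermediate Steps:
x(f) = 3 (x(f) = 3*(f/f) = 3*1 = 3)
R(P) = (-8 + 2*P)*(3 + P) (R(P) = (P + (P - 8))*(P + 3) = (P + (-8 + P))*(3 + P) = (-8 + 2*P)*(3 + P))
(18273 + R(28))/((-69 + 17)² + D) = (18273 + (-24 - 2*28 + 2*28²))/((-69 + 17)² + 22753) = (18273 + (-24 - 56 + 2*784))/((-52)² + 22753) = (18273 + (-24 - 56 + 1568))/(2704 + 22753) = (18273 + 1488)/25457 = 19761*(1/25457) = 19761/25457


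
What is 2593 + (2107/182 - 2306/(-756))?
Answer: 6406940/2457 ≈ 2607.6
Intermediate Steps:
2593 + (2107/182 - 2306/(-756)) = 2593 + (2107*(1/182) - 2306*(-1/756)) = 2593 + (301/26 + 1153/378) = 2593 + 35939/2457 = 6406940/2457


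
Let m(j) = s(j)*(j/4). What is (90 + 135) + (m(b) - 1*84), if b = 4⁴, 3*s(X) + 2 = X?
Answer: 16679/3 ≈ 5559.7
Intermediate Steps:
s(X) = -⅔ + X/3
b = 256
m(j) = j*(-⅔ + j/3)/4 (m(j) = (-⅔ + j/3)*(j/4) = j*(-⅔ + j/3)/4)
(90 + 135) + (m(b) - 1*84) = (90 + 135) + ((1/12)*256*(-2 + 256) - 1*84) = 225 + ((1/12)*256*254 - 84) = 225 + (16256/3 - 84) = 225 + 16004/3 = 16679/3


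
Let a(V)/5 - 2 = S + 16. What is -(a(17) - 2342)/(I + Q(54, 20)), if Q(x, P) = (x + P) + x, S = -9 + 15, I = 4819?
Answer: 2222/4947 ≈ 0.44916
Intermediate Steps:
S = 6
Q(x, P) = P + 2*x (Q(x, P) = (P + x) + x = P + 2*x)
a(V) = 120 (a(V) = 10 + 5*(6 + 16) = 10 + 5*22 = 10 + 110 = 120)
-(a(17) - 2342)/(I + Q(54, 20)) = -(120 - 2342)/(4819 + (20 + 2*54)) = -(-2222)/(4819 + (20 + 108)) = -(-2222)/(4819 + 128) = -(-2222)/4947 = -1*(-2222/4947) = 2222/4947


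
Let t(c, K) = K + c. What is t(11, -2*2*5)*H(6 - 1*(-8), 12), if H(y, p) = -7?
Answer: 63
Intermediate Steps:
t(11, -2*2*5)*H(6 - 1*(-8), 12) = (-2*2*5 + 11)*(-7) = (-4*5 + 11)*(-7) = (-20 + 11)*(-7) = -9*(-7) = 63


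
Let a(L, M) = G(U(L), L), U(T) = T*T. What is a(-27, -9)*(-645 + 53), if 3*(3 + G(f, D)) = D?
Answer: 7104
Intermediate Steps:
U(T) = T²
G(f, D) = -3 + D/3
a(L, M) = -3 + L/3
a(-27, -9)*(-645 + 53) = (-3 + (⅓)*(-27))*(-645 + 53) = (-3 - 9)*(-592) = -12*(-592) = 7104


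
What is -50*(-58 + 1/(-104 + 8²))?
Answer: 11605/4 ≈ 2901.3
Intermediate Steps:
-50*(-58 + 1/(-104 + 8²)) = -50*(-58 + 1/(-104 + 64)) = -50*(-58 + 1/(-40)) = -50*(-58 - 1/40) = -50*(-2321/40) = 11605/4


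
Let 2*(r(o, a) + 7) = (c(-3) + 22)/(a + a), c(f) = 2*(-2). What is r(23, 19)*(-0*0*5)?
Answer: 0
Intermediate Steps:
c(f) = -4
r(o, a) = -7 + 9/(2*a) (r(o, a) = -7 + ((-4 + 22)/(a + a))/2 = -7 + (18/((2*a)))/2 = -7 + (18*(1/(2*a)))/2 = -7 + (9/a)/2 = -7 + 9/(2*a))
r(23, 19)*(-0*0*5) = (-7 + (9/2)/19)*(-0*0*5) = (-7 + (9/2)*(1/19))*(-0*5) = (-7 + 9/38)*(-1*0) = -257/38*0 = 0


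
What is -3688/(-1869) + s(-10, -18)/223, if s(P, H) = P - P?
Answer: 3688/1869 ≈ 1.9732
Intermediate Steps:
s(P, H) = 0
-3688/(-1869) + s(-10, -18)/223 = -3688/(-1869) + 0/223 = -3688*(-1/1869) + 0*(1/223) = 3688/1869 + 0 = 3688/1869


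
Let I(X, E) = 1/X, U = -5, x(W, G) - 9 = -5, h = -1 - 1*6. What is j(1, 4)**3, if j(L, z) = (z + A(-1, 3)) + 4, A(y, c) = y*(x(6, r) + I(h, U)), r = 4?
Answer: 24389/343 ≈ 71.105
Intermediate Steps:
h = -7 (h = -1 - 6 = -7)
x(W, G) = 4 (x(W, G) = 9 - 5 = 4)
A(y, c) = 27*y/7 (A(y, c) = y*(4 + 1/(-7)) = y*(4 - 1/7) = y*(27/7) = 27*y/7)
j(L, z) = 1/7 + z (j(L, z) = (z + (27/7)*(-1)) + 4 = (z - 27/7) + 4 = (-27/7 + z) + 4 = 1/7 + z)
j(1, 4)**3 = (1/7 + 4)**3 = (29/7)**3 = 24389/343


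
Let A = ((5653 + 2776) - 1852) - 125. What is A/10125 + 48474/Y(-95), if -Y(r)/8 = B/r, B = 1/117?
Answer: 2727616857683/40500 ≈ 6.7349e+7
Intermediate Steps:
B = 1/117 ≈ 0.0085470
Y(r) = -8/(117*r)
A = 6452 (A = (8429 - 1852) - 125 = 6577 - 125 = 6452)
A/10125 + 48474/Y(-95) = 6452/10125 + 48474/((-8/117/(-95))) = 6452*(1/10125) + 48474/((-8/117*(-1/95))) = 6452/10125 + 48474/(8/11115) = 6452/10125 + 48474*(11115/8) = 6452/10125 + 269394255/4 = 2727616857683/40500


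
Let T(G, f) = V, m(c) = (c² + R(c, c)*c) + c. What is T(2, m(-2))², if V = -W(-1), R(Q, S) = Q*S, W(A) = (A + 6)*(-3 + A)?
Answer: 400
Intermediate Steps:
W(A) = (-3 + A)*(6 + A) (W(A) = (6 + A)*(-3 + A) = (-3 + A)*(6 + A))
V = 20 (V = -(-18 + (-1)² + 3*(-1)) = -(-18 + 1 - 3) = -1*(-20) = 20)
m(c) = c + c² + c³ (m(c) = (c² + (c*c)*c) + c = (c² + c²*c) + c = (c² + c³) + c = c + c² + c³)
T(G, f) = 20
T(2, m(-2))² = 20² = 400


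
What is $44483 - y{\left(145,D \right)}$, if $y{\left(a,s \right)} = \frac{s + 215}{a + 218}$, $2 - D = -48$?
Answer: $\frac{16147064}{363} \approx 44482.0$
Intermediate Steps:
$D = 50$ ($D = 2 - -48 = 2 + 48 = 50$)
$y{\left(a,s \right)} = \frac{215 + s}{218 + a}$
$44483 - y{\left(145,D \right)} = 44483 - \frac{215 + 50}{218 + 145} = 44483 - \frac{1}{363} \cdot 265 = 44483 - \frac{265}{363} = \frac{16147064}{363}$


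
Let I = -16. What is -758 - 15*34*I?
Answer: 7402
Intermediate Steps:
-758 - 15*34*I = -758 - 15*34*(-16) = -758 - 510*(-16) = -758 - 1*(-8160) = -758 + 8160 = 7402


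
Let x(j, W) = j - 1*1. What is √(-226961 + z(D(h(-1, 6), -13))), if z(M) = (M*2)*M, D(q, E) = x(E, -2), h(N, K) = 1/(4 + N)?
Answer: I*√226569 ≈ 475.99*I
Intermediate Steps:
x(j, W) = -1 + j (x(j, W) = j - 1 = -1 + j)
D(q, E) = -1 + E
z(M) = 2*M² (z(M) = (2*M)*M = 2*M²)
√(-226961 + z(D(h(-1, 6), -13))) = √(-226961 + 2*(-1 - 13)²) = √(-226961 + 2*(-14)²) = √(-226961 + 2*196) = √(-226961 + 392) = √(-226569) = I*√226569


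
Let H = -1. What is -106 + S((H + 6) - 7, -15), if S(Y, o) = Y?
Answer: -108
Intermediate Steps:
-106 + S((H + 6) - 7, -15) = -106 + ((-1 + 6) - 7) = -106 + (5 - 7) = -106 - 2 = -108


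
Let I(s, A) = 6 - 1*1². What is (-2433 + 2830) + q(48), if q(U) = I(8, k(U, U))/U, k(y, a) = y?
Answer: 19061/48 ≈ 397.10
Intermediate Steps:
I(s, A) = 5 (I(s, A) = 6 - 1*1 = 6 - 1 = 5)
q(U) = 5/U
(-2433 + 2830) + q(48) = (-2433 + 2830) + 5/48 = 397 + 5*(1/48) = 397 + 5/48 = 19061/48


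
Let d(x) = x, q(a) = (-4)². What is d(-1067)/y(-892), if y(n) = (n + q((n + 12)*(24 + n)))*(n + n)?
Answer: -1067/1562784 ≈ -0.00068276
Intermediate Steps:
q(a) = 16
y(n) = 2*n*(16 + n) (y(n) = (n + 16)*(n + n) = (16 + n)*(2*n) = 2*n*(16 + n))
d(-1067)/y(-892) = -1067*(-1/(1784*(16 - 892))) = -1067/(2*(-892)*(-876)) = -1067/1562784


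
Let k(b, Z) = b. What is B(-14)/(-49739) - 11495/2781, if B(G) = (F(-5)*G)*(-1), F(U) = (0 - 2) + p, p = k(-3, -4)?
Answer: -571555135/138324159 ≈ -4.1320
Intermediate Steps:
p = -3
F(U) = -5 (F(U) = (0 - 2) - 3 = -2 - 3 = -5)
B(G) = 5*G (B(G) = -5*G*(-1) = 5*G)
B(-14)/(-49739) - 11495/2781 = (5*(-14))/(-49739) - 11495/2781 = -70*(-1/49739) - 11495*1/2781 = 70/49739 - 11495/2781 = -571555135/138324159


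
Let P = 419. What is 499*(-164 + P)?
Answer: 127245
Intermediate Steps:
499*(-164 + P) = 499*(-164 + 419) = 499*255 = 127245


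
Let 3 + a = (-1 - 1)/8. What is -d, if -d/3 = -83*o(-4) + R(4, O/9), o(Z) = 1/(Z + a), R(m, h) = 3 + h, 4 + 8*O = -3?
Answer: 29965/696 ≈ 43.053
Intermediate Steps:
O = -7/8 (O = -½ + (⅛)*(-3) = -½ - 3/8 = -7/8 ≈ -0.87500)
a = -13/4 (a = -3 + (-1 - 1)/8 = -3 - 2*⅛ = -3 - ¼ = -13/4 ≈ -3.2500)
o(Z) = 1/(-13/4 + Z) (o(Z) = 1/(Z - 13/4) = 1/(-13/4 + Z))
d = -29965/696 (d = -3*(-332/(-13 + 4*(-4)) + (3 - 7/8/9)) = -3*(-332/(-13 - 16) + (3 - 7/8*⅑)) = -3*(-332/(-29) + (3 - 7/72)) = -3*(-332*(-1)/29 + 209/72) = -3*(-83*(-4/29) + 209/72) = -3*(332/29 + 209/72) = -3*29965/2088 = -29965/696 ≈ -43.053)
-d = -1*(-29965/696) = 29965/696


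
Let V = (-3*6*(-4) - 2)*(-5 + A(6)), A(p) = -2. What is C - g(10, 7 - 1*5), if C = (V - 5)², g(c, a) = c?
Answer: 245015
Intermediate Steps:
V = -490 (V = (-3*6*(-4) - 2)*(-5 - 2) = (-18*(-4) - 2)*(-7) = (72 - 2)*(-7) = 70*(-7) = -490)
C = 245025 (C = (-490 - 5)² = (-495)² = 245025)
C - g(10, 7 - 1*5) = 245025 - 1*10 = 245025 - 10 = 245015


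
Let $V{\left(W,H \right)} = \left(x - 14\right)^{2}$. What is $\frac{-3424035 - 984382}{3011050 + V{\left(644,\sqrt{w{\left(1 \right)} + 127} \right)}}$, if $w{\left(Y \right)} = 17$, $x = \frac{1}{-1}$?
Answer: $- \frac{4408417}{3011275} \approx -1.464$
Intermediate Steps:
$x = -1$
$V{\left(W,H \right)} = 225$ ($V{\left(W,H \right)} = \left(-1 - 14\right)^{2} = \left(-15\right)^{2} = 225$)
$\frac{-3424035 - 984382}{3011050 + V{\left(644,\sqrt{w{\left(1 \right)} + 127} \right)}} = \frac{-3424035 - 984382}{3011050 + 225} = - \frac{4408417}{3011275}$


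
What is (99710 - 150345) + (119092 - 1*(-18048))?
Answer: 86505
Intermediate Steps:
(99710 - 150345) + (119092 - 1*(-18048)) = -50635 + (119092 + 18048) = -50635 + 137140 = 86505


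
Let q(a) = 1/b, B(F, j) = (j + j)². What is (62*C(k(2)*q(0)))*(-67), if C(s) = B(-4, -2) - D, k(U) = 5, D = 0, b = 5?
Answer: -66464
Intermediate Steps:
B(F, j) = 4*j² (B(F, j) = (2*j)² = 4*j²)
q(a) = ⅕ (q(a) = 1/5 = ⅕)
C(s) = 16 (C(s) = 4*(-2)² - 1*0 = 4*4 + 0 = 16 + 0 = 16)
(62*C(k(2)*q(0)))*(-67) = (62*16)*(-67) = 992*(-67) = -66464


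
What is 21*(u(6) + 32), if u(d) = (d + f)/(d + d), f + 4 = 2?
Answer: 679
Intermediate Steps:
f = -2 (f = -4 + 2 = -2)
u(d) = (-2 + d)/(2*d) (u(d) = (d - 2)/(d + d) = (-2 + d)/((2*d)) = (-2 + d)*(1/(2*d)) = (-2 + d)/(2*d))
21*(u(6) + 32) = 21*((½)*(-2 + 6)/6 + 32) = 21*((½)*(⅙)*4 + 32) = 21*(⅓ + 32) = 21*(97/3) = 679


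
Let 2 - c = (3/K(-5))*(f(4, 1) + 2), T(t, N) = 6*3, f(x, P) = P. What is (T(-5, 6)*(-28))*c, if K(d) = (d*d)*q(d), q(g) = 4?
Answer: -24066/25 ≈ -962.64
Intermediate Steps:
K(d) = 4*d² (K(d) = (d*d)*4 = d²*4 = 4*d²)
T(t, N) = 18
c = 191/100 (c = 2 - 3/((4*(-5)²))*(1 + 2) = 2 - 3/((4*25))*3 = 2 - 3/100*3 = 2 - 3*(1/100)*3 = 2 - 3*3/100 = 2 - 1*9/100 = 2 - 9/100 = 191/100 ≈ 1.9100)
(T(-5, 6)*(-28))*c = (18*(-28))*(191/100) = -504*191/100 = -24066/25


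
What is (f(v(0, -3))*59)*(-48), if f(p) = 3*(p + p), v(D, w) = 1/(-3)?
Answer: 5664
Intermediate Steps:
v(D, w) = -⅓
f(p) = 6*p (f(p) = 3*(2*p) = 6*p)
(f(v(0, -3))*59)*(-48) = ((6*(-⅓))*59)*(-48) = -2*59*(-48) = -118*(-48) = 5664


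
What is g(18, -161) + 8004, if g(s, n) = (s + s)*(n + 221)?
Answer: 10164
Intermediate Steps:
g(s, n) = 2*s*(221 + n) (g(s, n) = (2*s)*(221 + n) = 2*s*(221 + n))
g(18, -161) + 8004 = 2*18*(221 - 161) + 8004 = 2*18*60 + 8004 = 2160 + 8004 = 10164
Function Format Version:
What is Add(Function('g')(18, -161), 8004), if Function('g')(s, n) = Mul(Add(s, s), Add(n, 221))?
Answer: 10164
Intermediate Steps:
Function('g')(s, n) = Mul(2, s, Add(221, n)) (Function('g')(s, n) = Mul(Mul(2, s), Add(221, n)) = Mul(2, s, Add(221, n)))
Add(Function('g')(18, -161), 8004) = Add(Mul(2, 18, Add(221, -161)), 8004) = Add(Mul(2, 18, 60), 8004) = Add(2160, 8004) = 10164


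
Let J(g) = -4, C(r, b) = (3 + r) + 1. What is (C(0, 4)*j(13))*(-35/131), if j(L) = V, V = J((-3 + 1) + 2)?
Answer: 560/131 ≈ 4.2748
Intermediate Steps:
C(r, b) = 4 + r
V = -4
j(L) = -4
(C(0, 4)*j(13))*(-35/131) = ((4 + 0)*(-4))*(-35/131) = (4*(-4))*(-35*1/131) = -16*(-35/131) = 560/131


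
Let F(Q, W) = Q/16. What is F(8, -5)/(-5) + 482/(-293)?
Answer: -5113/2930 ≈ -1.7451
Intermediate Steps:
F(Q, W) = Q/16 (F(Q, W) = Q*(1/16) = Q/16)
F(8, -5)/(-5) + 482/(-293) = ((1/16)*8)/(-5) + 482/(-293) = (½)*(-⅕) + 482*(-1/293) = -⅒ - 482/293 = -5113/2930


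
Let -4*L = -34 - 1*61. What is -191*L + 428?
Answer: -16433/4 ≈ -4108.3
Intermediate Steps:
L = 95/4 (L = -(-34 - 1*61)/4 = -(-34 - 61)/4 = -¼*(-95) = 95/4 ≈ 23.750)
-191*L + 428 = -191*95/4 + 428 = -18145/4 + 428 = -16433/4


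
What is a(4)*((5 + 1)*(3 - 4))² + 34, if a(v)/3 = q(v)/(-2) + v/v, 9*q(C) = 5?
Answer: 112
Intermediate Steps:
q(C) = 5/9 (q(C) = (⅑)*5 = 5/9)
a(v) = 13/6 (a(v) = 3*((5/9)/(-2) + v/v) = 3*((5/9)*(-½) + 1) = 3*(-5/18 + 1) = 3*(13/18) = 13/6)
a(4)*((5 + 1)*(3 - 4))² + 34 = 13*((5 + 1)*(3 - 4))²/6 + 34 = 13*(6*(-1))²/6 + 34 = (13/6)*(-6)² + 34 = (13/6)*36 + 34 = 78 + 34 = 112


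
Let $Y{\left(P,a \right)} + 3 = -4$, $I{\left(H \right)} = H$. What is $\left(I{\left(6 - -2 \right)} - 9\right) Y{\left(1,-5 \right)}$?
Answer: $7$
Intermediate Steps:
$Y{\left(P,a \right)} = -7$ ($Y{\left(P,a \right)} = -3 - 4 = -7$)
$\left(I{\left(6 - -2 \right)} - 9\right) Y{\left(1,-5 \right)} = \left(\left(6 - -2\right) - 9\right) \left(-7\right) = \left(\left(6 + 2\right) - 9\right) \left(-7\right) = \left(8 - 9\right) \left(-7\right) = \left(-1\right) \left(-7\right) = 7$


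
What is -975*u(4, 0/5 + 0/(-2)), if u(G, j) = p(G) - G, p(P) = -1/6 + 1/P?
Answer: 15275/4 ≈ 3818.8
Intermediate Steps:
p(P) = -⅙ + 1/P (p(P) = -1*⅙ + 1/P = -⅙ + 1/P)
u(G, j) = -G + (6 - G)/(6*G) (u(G, j) = (6 - G)/(6*G) - G = -G + (6 - G)/(6*G))
-975*u(4, 0/5 + 0/(-2)) = -975*(-⅙ + 1/4 - 1*4) = -975*(-⅙ + ¼ - 4) = -975*(-47/12) = 15275/4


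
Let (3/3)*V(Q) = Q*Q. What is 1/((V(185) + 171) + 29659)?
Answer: 1/64055 ≈ 1.5612e-5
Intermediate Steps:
V(Q) = Q² (V(Q) = Q*Q = Q²)
1/((V(185) + 171) + 29659) = 1/((185² + 171) + 29659) = 1/((34225 + 171) + 29659) = 1/(34396 + 29659) = 1/64055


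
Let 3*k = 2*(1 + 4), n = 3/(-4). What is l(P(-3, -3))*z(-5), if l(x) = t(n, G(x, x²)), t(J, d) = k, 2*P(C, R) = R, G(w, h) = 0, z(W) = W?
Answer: -50/3 ≈ -16.667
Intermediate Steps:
n = -¾ (n = 3*(-¼) = -¾ ≈ -0.75000)
P(C, R) = R/2
k = 10/3 (k = (2*(1 + 4))/3 = (2*5)/3 = (⅓)*10 = 10/3 ≈ 3.3333)
t(J, d) = 10/3
l(x) = 10/3
l(P(-3, -3))*z(-5) = (10/3)*(-5) = -50/3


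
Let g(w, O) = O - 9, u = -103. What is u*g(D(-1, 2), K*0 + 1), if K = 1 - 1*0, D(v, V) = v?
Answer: 824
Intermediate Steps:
K = 1 (K = 1 + 0 = 1)
g(w, O) = -9 + O
u*g(D(-1, 2), K*0 + 1) = -103*(-9 + (1*0 + 1)) = -103*(-9 + (0 + 1)) = -103*(-9 + 1) = -103*(-8) = 824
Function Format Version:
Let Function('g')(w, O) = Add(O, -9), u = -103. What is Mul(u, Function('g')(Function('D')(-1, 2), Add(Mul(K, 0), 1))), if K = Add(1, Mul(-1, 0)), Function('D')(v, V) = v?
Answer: 824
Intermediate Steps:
K = 1 (K = Add(1, 0) = 1)
Function('g')(w, O) = Add(-9, O)
Mul(u, Function('g')(Function('D')(-1, 2), Add(Mul(K, 0), 1))) = Mul(-103, Add(-9, Add(Mul(1, 0), 1))) = Mul(-103, Add(-9, Add(0, 1))) = Mul(-103, Add(-9, 1)) = Mul(-103, -8) = 824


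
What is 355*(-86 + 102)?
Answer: 5680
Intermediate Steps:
355*(-86 + 102) = 355*16 = 5680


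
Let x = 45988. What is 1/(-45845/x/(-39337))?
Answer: 1809029956/45845 ≈ 39460.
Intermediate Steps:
1/(-45845/x/(-39337)) = 1/(-45845/45988/(-39337)) = 1/(-45845*1/45988*(-1/39337)) = 1/(-45845/45988*(-1/39337)) = 1/(45845/1809029956) = 1809029956/45845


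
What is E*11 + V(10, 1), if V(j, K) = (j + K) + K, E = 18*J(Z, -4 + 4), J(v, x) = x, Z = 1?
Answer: 12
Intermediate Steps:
E = 0 (E = 18*(-4 + 4) = 18*0 = 0)
V(j, K) = j + 2*K (V(j, K) = (K + j) + K = j + 2*K)
E*11 + V(10, 1) = 0*11 + (10 + 2*1) = 0 + (10 + 2) = 0 + 12 = 12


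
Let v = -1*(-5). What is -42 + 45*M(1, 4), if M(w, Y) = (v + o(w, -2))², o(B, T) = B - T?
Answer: 2838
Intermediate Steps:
v = 5
M(w, Y) = (7 + w)² (M(w, Y) = (5 + (w - 1*(-2)))² = (5 + (w + 2))² = (5 + (2 + w))² = (7 + w)²)
-42 + 45*M(1, 4) = -42 + 45*(7 + 1)² = -42 + 45*8² = -42 + 45*64 = -42 + 2880 = 2838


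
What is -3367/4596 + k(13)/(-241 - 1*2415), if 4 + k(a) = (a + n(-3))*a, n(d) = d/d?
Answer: -1220105/1525872 ≈ -0.79961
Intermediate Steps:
n(d) = 1
k(a) = -4 + a*(1 + a) (k(a) = -4 + (a + 1)*a = -4 + (1 + a)*a = -4 + a*(1 + a))
-3367/4596 + k(13)/(-241 - 1*2415) = -3367/4596 + (-4 + 13 + 13²)/(-241 - 1*2415) = -3367*1/4596 + (-4 + 13 + 169)/(-241 - 2415) = -3367/4596 + 178/(-2656) = -3367/4596 + 178*(-1/2656) = -3367/4596 - 89/1328 = -1220105/1525872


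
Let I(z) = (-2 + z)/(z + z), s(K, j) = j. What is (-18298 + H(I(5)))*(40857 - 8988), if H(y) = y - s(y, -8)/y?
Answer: -5822795613/10 ≈ -5.8228e+8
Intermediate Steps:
I(z) = (-2 + z)/(2*z) (I(z) = (-2 + z)/((2*z)) = (-2 + z)*(1/(2*z)) = (-2 + z)/(2*z))
H(y) = y + 8/y (H(y) = y - (-8)/y = y + 8/y)
(-18298 + H(I(5)))*(40857 - 8988) = (-18298 + ((½)*(-2 + 5)/5 + 8/(((½)*(-2 + 5)/5))))*(40857 - 8988) = (-18298 + ((½)*(⅕)*3 + 8/(((½)*(⅕)*3))))*31869 = (-18298 + (3/10 + 8/(3/10)))*31869 = (-18298 + (3/10 + 8*(10/3)))*31869 = (-18298 + (3/10 + 80/3))*31869 = (-18298 + 809/30)*31869 = -548131/30*31869 = -5822795613/10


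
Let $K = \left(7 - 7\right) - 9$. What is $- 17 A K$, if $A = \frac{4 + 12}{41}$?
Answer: $\frac{2448}{41} \approx 59.707$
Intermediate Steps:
$A = \frac{16}{41}$ ($A = 16 \cdot \frac{1}{41} = \frac{16}{41} \approx 0.39024$)
$K = -9$ ($K = 0 - 9 = -9$)
$- 17 A K = \left(-17\right) \frac{16}{41} \left(-9\right) = \left(- \frac{272}{41}\right) \left(-9\right) = \frac{2448}{41}$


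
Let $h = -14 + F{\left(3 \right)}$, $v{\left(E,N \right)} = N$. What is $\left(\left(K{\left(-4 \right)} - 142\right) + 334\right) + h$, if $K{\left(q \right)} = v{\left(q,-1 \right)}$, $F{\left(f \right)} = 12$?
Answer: $189$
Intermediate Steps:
$K{\left(q \right)} = -1$
$h = -2$ ($h = -14 + 12 = -2$)
$\left(\left(K{\left(-4 \right)} - 142\right) + 334\right) + h = \left(\left(-1 - 142\right) + 334\right) - 2 = \left(-143 + 334\right) - 2 = 191 - 2 = 189$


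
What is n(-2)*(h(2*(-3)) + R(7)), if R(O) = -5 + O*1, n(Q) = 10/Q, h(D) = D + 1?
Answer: 15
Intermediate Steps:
h(D) = 1 + D
R(O) = -5 + O
n(-2)*(h(2*(-3)) + R(7)) = (10/(-2))*((1 + 2*(-3)) + (-5 + 7)) = (10*(-1/2))*((1 - 6) + 2) = -5*(-5 + 2) = -5*(-3) = 15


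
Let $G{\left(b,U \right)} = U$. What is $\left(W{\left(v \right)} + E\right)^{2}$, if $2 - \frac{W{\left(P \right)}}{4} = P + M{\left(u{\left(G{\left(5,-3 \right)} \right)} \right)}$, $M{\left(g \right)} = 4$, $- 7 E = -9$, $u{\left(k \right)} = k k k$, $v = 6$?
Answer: $\frac{46225}{49} \approx 943.37$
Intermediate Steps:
$u{\left(k \right)} = k^{3}$ ($u{\left(k \right)} = k^{2} k = k^{3}$)
$E = \frac{9}{7}$ ($E = \left(- \frac{1}{7}\right) \left(-9\right) = \frac{9}{7} \approx 1.2857$)
$W{\left(P \right)} = -8 - 4 P$ ($W{\left(P \right)} = 8 - 4 \left(P + 4\right) = 8 - 4 \left(4 + P\right) = 8 - \left(16 + 4 P\right) = -8 - 4 P$)
$\left(W{\left(v \right)} + E\right)^{2} = \left(\left(-8 - 24\right) + \frac{9}{7}\right)^{2} = \left(-32 + \frac{9}{7}\right)^{2} = \left(- \frac{215}{7}\right)^{2} = \frac{46225}{49}$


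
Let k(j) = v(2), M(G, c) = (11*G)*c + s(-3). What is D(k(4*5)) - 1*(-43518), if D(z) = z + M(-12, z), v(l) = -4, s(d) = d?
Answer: 44039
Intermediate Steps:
M(G, c) = -3 + 11*G*c (M(G, c) = (11*G)*c - 3 = 11*G*c - 3 = -3 + 11*G*c)
k(j) = -4
D(z) = -3 - 131*z (D(z) = z + (-3 + 11*(-12)*z) = z + (-3 - 132*z) = -3 - 131*z)
D(k(4*5)) - 1*(-43518) = (-3 - 131*(-4)) - 1*(-43518) = (-3 + 524) + 43518 = 521 + 43518 = 44039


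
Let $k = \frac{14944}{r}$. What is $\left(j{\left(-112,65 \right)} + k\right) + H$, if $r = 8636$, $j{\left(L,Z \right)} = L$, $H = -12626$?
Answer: $- \frac{27497606}{2159} \approx -12736.0$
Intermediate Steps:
$k = \frac{3736}{2159}$ ($k = \frac{14944}{8636} = 14944 \cdot \frac{1}{8636} = \frac{3736}{2159} \approx 1.7304$)
$\left(j{\left(-112,65 \right)} + k\right) + H = \left(-112 + \frac{3736}{2159}\right) - 12626 = - \frac{238072}{2159} - 12626 = - \frac{27497606}{2159}$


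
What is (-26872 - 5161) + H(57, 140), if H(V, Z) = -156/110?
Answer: -1761893/55 ≈ -32034.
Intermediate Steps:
H(V, Z) = -78/55 (H(V, Z) = -156*1/110 = -78/55)
(-26872 - 5161) + H(57, 140) = (-26872 - 5161) - 78/55 = -32033 - 78/55 = -1761893/55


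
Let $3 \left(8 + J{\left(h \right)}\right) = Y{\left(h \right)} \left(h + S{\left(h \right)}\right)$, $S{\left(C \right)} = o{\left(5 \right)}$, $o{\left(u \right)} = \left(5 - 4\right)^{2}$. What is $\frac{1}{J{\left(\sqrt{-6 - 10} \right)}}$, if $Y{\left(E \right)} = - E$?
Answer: $- \frac{3}{10} + \frac{3 i}{20} \approx -0.3 + 0.15 i$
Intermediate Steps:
$o{\left(u \right)} = 1$ ($o{\left(u \right)} = 1^{2} = 1$)
$S{\left(C \right)} = 1$
$J{\left(h \right)} = -8 - \frac{h \left(1 + h\right)}{3}$ ($J{\left(h \right)} = -8 + \frac{- h \left(h + 1\right)}{3} = -8 + \frac{- h \left(1 + h\right)}{3} = -8 + \frac{\left(-1\right) h \left(1 + h\right)}{3} = -8 - \frac{h \left(1 + h\right)}{3}$)
$\frac{1}{J{\left(\sqrt{-6 - 10} \right)}} = \frac{1}{-8 - \frac{\sqrt{-6 - 10}}{3} - \frac{\left(\sqrt{-6 - 10}\right)^{2}}{3}} = \frac{1}{-8 - \frac{\sqrt{-16}}{3} - \frac{\left(\sqrt{-16}\right)^{2}}{3}} = \frac{1}{-8 - \frac{4 i}{3} - \frac{\left(4 i\right)^{2}}{3}} = \frac{1}{-8 - \frac{4 i}{3} - - \frac{16}{3}} = \frac{1}{-8 - \frac{4 i}{3} + \frac{16}{3}} = \frac{1}{- \frac{8}{3} - \frac{4 i}{3}} = \frac{9 \left(- \frac{8}{3} + \frac{4 i}{3}\right)}{80}$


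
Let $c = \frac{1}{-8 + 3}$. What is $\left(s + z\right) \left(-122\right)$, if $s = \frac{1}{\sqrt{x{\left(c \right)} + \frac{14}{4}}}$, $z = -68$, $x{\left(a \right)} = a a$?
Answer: $8296 - \frac{610 \sqrt{354}}{177} \approx 8231.2$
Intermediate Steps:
$c = - \frac{1}{5}$ ($c = \frac{1}{-5} = - \frac{1}{5} \approx -0.2$)
$x{\left(a \right)} = a^{2}$
$s = \frac{5 \sqrt{354}}{177}$ ($s = \frac{1}{\sqrt{\left(- \frac{1}{5}\right)^{2} + \frac{14}{4}}} = \frac{1}{\sqrt{\frac{1}{25} + 14 \cdot \frac{1}{4}}} = \frac{1}{\sqrt{\frac{1}{25} + \frac{7}{2}}} = \frac{1}{\sqrt{\frac{177}{50}}} = \frac{1}{\frac{1}{10} \sqrt{354}} = \frac{5 \sqrt{354}}{177} \approx 0.53149$)
$\left(s + z\right) \left(-122\right) = \left(\frac{5 \sqrt{354}}{177} - 68\right) \left(-122\right) = \left(-68 + \frac{5 \sqrt{354}}{177}\right) \left(-122\right) = 8296 - \frac{610 \sqrt{354}}{177}$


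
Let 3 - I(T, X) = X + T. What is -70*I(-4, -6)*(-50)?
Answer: 45500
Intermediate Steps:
I(T, X) = 3 - T - X (I(T, X) = 3 - (X + T) = 3 - (T + X) = 3 + (-T - X) = 3 - T - X)
-70*I(-4, -6)*(-50) = -70*(3 - 1*(-4) - 1*(-6))*(-50) = -70*(3 + 4 + 6)*(-50) = -70*13*(-50) = -910*(-50) = 45500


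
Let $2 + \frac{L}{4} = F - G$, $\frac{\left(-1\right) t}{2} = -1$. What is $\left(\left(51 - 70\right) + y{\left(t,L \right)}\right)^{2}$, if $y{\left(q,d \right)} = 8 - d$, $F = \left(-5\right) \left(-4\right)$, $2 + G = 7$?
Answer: $3969$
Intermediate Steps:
$G = 5$ ($G = -2 + 7 = 5$)
$t = 2$ ($t = \left(-2\right) \left(-1\right) = 2$)
$F = 20$
$L = 52$ ($L = -8 + 4 \left(20 - 5\right) = -8 + 4 \cdot 15 = -8 + 60 = 52$)
$\left(\left(51 - 70\right) + y{\left(t,L \right)}\right)^{2} = \left(\left(51 - 70\right) + \left(8 - 52\right)\right)^{2} = \left(-19 + \left(8 - 52\right)\right)^{2} = \left(-19 - 44\right)^{2} = \left(-63\right)^{2} = 3969$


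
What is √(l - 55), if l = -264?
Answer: I*√319 ≈ 17.861*I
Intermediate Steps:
√(l - 55) = √(-264 - 55) = √(-319) = I*√319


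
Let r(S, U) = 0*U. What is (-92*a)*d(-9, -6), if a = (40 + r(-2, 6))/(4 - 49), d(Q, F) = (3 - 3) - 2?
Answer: -1472/9 ≈ -163.56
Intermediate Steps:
d(Q, F) = -2 (d(Q, F) = 0 - 2 = -2)
r(S, U) = 0
a = -8/9 (a = (40 + 0)/(4 - 49) = 40/(-45) = 40*(-1/45) = -8/9 ≈ -0.88889)
(-92*a)*d(-9, -6) = -92*(-8/9)*(-2) = (736/9)*(-2) = -1472/9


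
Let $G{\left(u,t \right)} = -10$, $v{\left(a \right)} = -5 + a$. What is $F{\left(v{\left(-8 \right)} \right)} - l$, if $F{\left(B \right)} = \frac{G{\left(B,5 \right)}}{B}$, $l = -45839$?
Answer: $\frac{595917}{13} \approx 45840.0$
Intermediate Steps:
$F{\left(B \right)} = - \frac{10}{B}$
$F{\left(v{\left(-8 \right)} \right)} - l = - \frac{10}{-5 - 8} - -45839 = - \frac{10}{-13} + 45839 = \left(-10\right) \left(- \frac{1}{13}\right) + 45839 = \frac{10}{13} + 45839 = \frac{595917}{13}$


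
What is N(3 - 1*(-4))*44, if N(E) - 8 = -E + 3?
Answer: 176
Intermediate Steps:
N(E) = 11 - E (N(E) = 8 + (-E + 3) = 8 + (3 - E) = 11 - E)
N(3 - 1*(-4))*44 = (11 - (3 - 1*(-4)))*44 = (11 - (3 + 4))*44 = (11 - 1*7)*44 = (11 - 7)*44 = 4*44 = 176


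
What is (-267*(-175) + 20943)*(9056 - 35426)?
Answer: -1784405160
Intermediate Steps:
(-267*(-175) + 20943)*(9056 - 35426) = (46725 + 20943)*(-26370) = 67668*(-26370) = -1784405160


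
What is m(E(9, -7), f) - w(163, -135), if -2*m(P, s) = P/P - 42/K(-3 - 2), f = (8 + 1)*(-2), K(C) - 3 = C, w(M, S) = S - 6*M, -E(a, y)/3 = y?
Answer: 1102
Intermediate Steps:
E(a, y) = -3*y
K(C) = 3 + C
f = -18 (f = 9*(-2) = -18)
m(P, s) = -11 (m(P, s) = -(P/P - 42/(3 + (-3 - 2)))/2 = -(1 - 42/(3 - 5))/2 = -(1 - 42/(-2))/2 = -(1 - 42*(-1/2))/2 = -(1 + 21)/2 = -1/2*22 = -11)
m(E(9, -7), f) - w(163, -135) = -11 - (-135 - 6*163) = -11 - (-135 - 978) = -11 - 1*(-1113) = -11 + 1113 = 1102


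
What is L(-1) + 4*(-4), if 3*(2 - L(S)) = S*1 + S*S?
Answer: -14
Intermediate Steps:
L(S) = 2 - S/3 - S²/3 (L(S) = 2 - (S*1 + S*S)/3 = 2 - (S + S²)/3 = 2 + (-S/3 - S²/3) = 2 - S/3 - S²/3)
L(-1) + 4*(-4) = (2 - ⅓*(-1) - ⅓*(-1)²) + 4*(-4) = (2 + ⅓ - ⅓*1) - 16 = (2 + ⅓ - ⅓) - 16 = 2 - 16 = -14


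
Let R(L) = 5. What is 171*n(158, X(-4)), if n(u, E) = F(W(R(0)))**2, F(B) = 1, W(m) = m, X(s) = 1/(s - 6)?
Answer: 171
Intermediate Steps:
X(s) = 1/(-6 + s)
n(u, E) = 1 (n(u, E) = 1**2 = 1)
171*n(158, X(-4)) = 171*1 = 171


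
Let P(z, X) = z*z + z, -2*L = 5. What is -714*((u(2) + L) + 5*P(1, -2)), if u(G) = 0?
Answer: -5355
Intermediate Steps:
L = -5/2 (L = -½*5 = -5/2 ≈ -2.5000)
P(z, X) = z + z² (P(z, X) = z² + z = z + z²)
-714*((u(2) + L) + 5*P(1, -2)) = -714*((0 - 5/2) + 5*(1*(1 + 1))) = -714*(-5/2 + 5*(1*2)) = -714*(-5/2 + 5*2) = -714*(-5/2 + 10) = -714*15/2 = -5355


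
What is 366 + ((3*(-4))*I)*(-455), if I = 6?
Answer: 33126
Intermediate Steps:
366 + ((3*(-4))*I)*(-455) = 366 + ((3*(-4))*6)*(-455) = 366 - 12*6*(-455) = 366 - 72*(-455) = 366 + 32760 = 33126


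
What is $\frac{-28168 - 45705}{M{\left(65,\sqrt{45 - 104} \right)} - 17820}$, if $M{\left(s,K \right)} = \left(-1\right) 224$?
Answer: $\frac{73873}{18044} \approx 4.094$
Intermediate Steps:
$M{\left(s,K \right)} = -224$
$\frac{-28168 - 45705}{M{\left(65,\sqrt{45 - 104} \right)} - 17820} = \frac{-28168 - 45705}{-224 - 17820} = - \frac{73873}{-224 - 17820} = - \frac{73873}{-18044} = \left(-73873\right) \left(- \frac{1}{18044}\right) = \frac{73873}{18044}$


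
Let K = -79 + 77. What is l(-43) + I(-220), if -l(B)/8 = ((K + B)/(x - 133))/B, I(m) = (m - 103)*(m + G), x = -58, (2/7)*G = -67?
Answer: 2411395011/16426 ≈ 1.4680e+5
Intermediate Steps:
G = -469/2 (G = (7/2)*(-67) = -469/2 ≈ -234.50)
K = -2
I(m) = (-103 + m)*(-469/2 + m) (I(m) = (m - 103)*(m - 469/2) = (-103 + m)*(-469/2 + m))
l(B) = -8*(2/191 - B/191)/B (l(B) = -8*(-2 + B)/(-58 - 133)/B = -8*(-2 + B)/(-191)/B = -8*(-2 + B)*(-1/191)/B = -8*(2/191 - B/191)/B)
l(-43) + I(-220) = (8/191)*(-2 - 43)/(-43) + (48307/2 + (-220)**2 - 675/2*(-220)) = (8/191)*(-1/43)*(-45) + (48307/2 + 48400 + 74250) = 360/8213 + 293607/2 = 2411395011/16426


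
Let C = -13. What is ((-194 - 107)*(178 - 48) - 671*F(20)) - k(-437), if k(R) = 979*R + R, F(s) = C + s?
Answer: 384433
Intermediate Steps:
F(s) = -13 + s
k(R) = 980*R
((-194 - 107)*(178 - 48) - 671*F(20)) - k(-437) = ((-194 - 107)*(178 - 48) - 671*(-13 + 20)) - 980*(-437) = (-301*130 - 671*7) - 1*(-428260) = (-39130 - 4697) + 428260 = -43827 + 428260 = 384433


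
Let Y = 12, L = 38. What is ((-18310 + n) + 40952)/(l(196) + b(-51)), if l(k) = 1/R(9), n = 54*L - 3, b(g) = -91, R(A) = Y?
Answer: -296292/1091 ≈ -271.58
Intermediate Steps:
R(A) = 12
n = 2049 (n = 54*38 - 3 = 2052 - 3 = 2049)
l(k) = 1/12
((-18310 + n) + 40952)/(l(196) + b(-51)) = ((-18310 + 2049) + 40952)/(1/12 - 91) = (-16261 + 40952)/(-1091/12) = 24691*(-12/1091) = -296292/1091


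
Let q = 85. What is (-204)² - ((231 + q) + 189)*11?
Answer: 36061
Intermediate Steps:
(-204)² - ((231 + q) + 189)*11 = (-204)² - ((231 + 85) + 189)*11 = 41616 - (316 + 189)*11 = 41616 - 505*11 = 41616 - 1*5555 = 41616 - 5555 = 36061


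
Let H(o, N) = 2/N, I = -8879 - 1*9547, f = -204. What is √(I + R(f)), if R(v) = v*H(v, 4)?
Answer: 4*I*√1158 ≈ 136.12*I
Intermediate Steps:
I = -18426 (I = -8879 - 9547 = -18426)
R(v) = v/2 (R(v) = v*(2/4) = v*(2*(¼)) = v*(½) = v/2)
√(I + R(f)) = √(-18426 + (½)*(-204)) = √(-18426 - 102) = √(-18528) = 4*I*√1158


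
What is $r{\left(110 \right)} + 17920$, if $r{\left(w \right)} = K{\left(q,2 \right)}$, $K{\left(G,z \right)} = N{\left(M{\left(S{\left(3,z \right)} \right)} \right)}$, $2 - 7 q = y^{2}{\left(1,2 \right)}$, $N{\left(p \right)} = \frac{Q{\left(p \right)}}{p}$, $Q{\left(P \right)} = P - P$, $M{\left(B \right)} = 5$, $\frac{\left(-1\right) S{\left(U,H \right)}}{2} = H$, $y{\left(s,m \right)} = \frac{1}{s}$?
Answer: $17920$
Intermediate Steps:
$S{\left(U,H \right)} = - 2 H$
$Q{\left(P \right)} = 0$
$N{\left(p \right)} = 0$ ($N{\left(p \right)} = \frac{0}{p} = 0$)
$q = \frac{1}{7}$ ($q = \frac{2}{7} - \frac{\left(1^{-1}\right)^{2}}{7} = \frac{2}{7} - \frac{1^{2}}{7} = \frac{2}{7} - \frac{1}{7} = \frac{1}{7} \approx 0.14286$)
$K{\left(G,z \right)} = 0$
$r{\left(w \right)} = 0$
$r{\left(110 \right)} + 17920 = 0 + 17920 = 17920$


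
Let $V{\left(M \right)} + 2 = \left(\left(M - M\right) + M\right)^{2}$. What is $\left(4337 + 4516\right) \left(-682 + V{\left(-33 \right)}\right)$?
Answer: $3585465$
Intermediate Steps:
$V{\left(M \right)} = -2 + M^{2}$ ($V{\left(M \right)} = -2 + \left(\left(M - M\right) + M\right)^{2} = -2 + \left(0 + M\right)^{2} = -2 + M^{2}$)
$\left(4337 + 4516\right) \left(-682 + V{\left(-33 \right)}\right) = \left(4337 + 4516\right) \left(-682 - \left(2 - \left(-33\right)^{2}\right)\right) = 8853 \left(-682 + \left(-2 + 1089\right)\right) = 8853 \left(-682 + 1087\right) = 8853 \cdot 405 = 3585465$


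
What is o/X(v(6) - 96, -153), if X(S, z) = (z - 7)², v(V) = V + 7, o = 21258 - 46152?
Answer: -12447/12800 ≈ -0.97242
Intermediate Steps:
o = -24894
v(V) = 7 + V
X(S, z) = (-7 + z)²
o/X(v(6) - 96, -153) = -24894/(-7 - 153)² = -24894/((-160)²) = -24894/25600 = -24894*1/25600 = -12447/12800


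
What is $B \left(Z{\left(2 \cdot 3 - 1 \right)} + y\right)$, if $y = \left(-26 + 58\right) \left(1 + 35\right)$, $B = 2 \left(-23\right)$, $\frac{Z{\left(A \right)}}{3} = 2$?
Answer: $-53268$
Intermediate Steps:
$Z{\left(A \right)} = 6$ ($Z{\left(A \right)} = 3 \cdot 2 = 6$)
$B = -46$
$y = 1152$ ($y = 32 \cdot 36 = 1152$)
$B \left(Z{\left(2 \cdot 3 - 1 \right)} + y\right) = - 46 \left(6 + 1152\right) = \left(-46\right) 1158 = -53268$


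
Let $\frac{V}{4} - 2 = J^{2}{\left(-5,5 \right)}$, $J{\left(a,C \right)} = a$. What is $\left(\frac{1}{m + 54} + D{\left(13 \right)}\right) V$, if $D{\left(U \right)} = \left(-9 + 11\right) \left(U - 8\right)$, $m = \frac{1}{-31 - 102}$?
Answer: $\frac{7769844}{7181} \approx 1082.0$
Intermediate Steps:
$m = - \frac{1}{133}$ ($m = \frac{1}{-133} = - \frac{1}{133} \approx -0.0075188$)
$D{\left(U \right)} = -16 + 2 U$ ($D{\left(U \right)} = 2 \left(-8 + U\right) = -16 + 2 U$)
$V = 108$ ($V = 8 + 4 \left(-5\right)^{2} = 8 + 4 \cdot 25 = 8 + 100 = 108$)
$\left(\frac{1}{m + 54} + D{\left(13 \right)}\right) V = \left(\frac{1}{- \frac{1}{133} + 54} + \left(-16 + 2 \cdot 13\right)\right) 108 = \left(\frac{1}{\frac{7181}{133}} + \left(-16 + 26\right)\right) 108 = \left(\frac{133}{7181} + 10\right) 108 = \frac{71943}{7181} \cdot 108 = \frac{7769844}{7181}$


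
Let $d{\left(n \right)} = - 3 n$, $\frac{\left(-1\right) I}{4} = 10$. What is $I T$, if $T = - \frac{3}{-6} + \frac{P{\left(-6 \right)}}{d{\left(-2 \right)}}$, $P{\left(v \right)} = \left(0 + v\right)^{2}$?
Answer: $-260$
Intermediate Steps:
$P{\left(v \right)} = v^{2}$
$I = -40$ ($I = \left(-4\right) 10 = -40$)
$T = \frac{13}{2}$ ($T = - \frac{3}{-6} + \frac{\left(-6\right)^{2}}{\left(-3\right) \left(-2\right)} = \left(-3\right) \left(- \frac{1}{6}\right) + \frac{36}{6} = \frac{1}{2} + 36 \cdot \frac{1}{6} = \frac{1}{2} + 6 = \frac{13}{2} \approx 6.5$)
$I T = \left(-40\right) \frac{13}{2} = -260$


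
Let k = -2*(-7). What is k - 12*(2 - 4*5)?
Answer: 230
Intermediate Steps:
k = 14
k - 12*(2 - 4*5) = 14 - 12*(2 - 4*5) = 14 - 12*(2 - 20) = 14 - 12*(-18) = 14 + 216 = 230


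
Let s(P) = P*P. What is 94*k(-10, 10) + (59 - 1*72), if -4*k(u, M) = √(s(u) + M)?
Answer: -13 - 47*√110/2 ≈ -259.47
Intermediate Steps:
s(P) = P²
k(u, M) = -√(M + u²)/4 (k(u, M) = -√(u² + M)/4 = -√(M + u²)/4)
94*k(-10, 10) + (59 - 1*72) = 94*(-√(10 + (-10)²)/4) + (59 - 1*72) = 94*(-√(10 + 100)/4) + (59 - 72) = 94*(-√110/4) - 13 = -47*√110/2 - 13 = -13 - 47*√110/2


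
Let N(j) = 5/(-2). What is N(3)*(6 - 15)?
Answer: 45/2 ≈ 22.500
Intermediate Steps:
N(j) = -5/2 (N(j) = 5*(-1/2) = -5/2)
N(3)*(6 - 15) = -5*(6 - 15)/2 = -5/2*(-9) = 45/2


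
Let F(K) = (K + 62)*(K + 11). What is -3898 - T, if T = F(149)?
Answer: -37658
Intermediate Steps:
F(K) = (11 + K)*(62 + K) (F(K) = (62 + K)*(11 + K) = (11 + K)*(62 + K))
T = 33760 (T = 682 + 149² + 73*149 = 682 + 22201 + 10877 = 33760)
-3898 - T = -3898 - 1*33760 = -3898 - 33760 = -37658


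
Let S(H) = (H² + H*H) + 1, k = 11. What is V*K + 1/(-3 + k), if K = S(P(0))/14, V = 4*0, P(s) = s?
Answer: ⅛ ≈ 0.12500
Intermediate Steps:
V = 0
S(H) = 1 + 2*H² (S(H) = (H² + H²) + 1 = 2*H² + 1 = 1 + 2*H²)
K = 1/14 (K = (1 + 2*0²)/14 = (1 + 2*0)*(1/14) = (1 + 0)*(1/14) = 1*(1/14) = 1/14 ≈ 0.071429)
V*K + 1/(-3 + k) = 0*(1/14) + 1/(-3 + 11) = 0 + 1/8 = 0 + ⅛ = ⅛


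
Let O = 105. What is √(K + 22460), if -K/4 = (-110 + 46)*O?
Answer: 2*√12335 ≈ 222.13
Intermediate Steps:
K = 26880 (K = -4*(-110 + 46)*105 = -(-256)*105 = -4*(-6720) = 26880)
√(K + 22460) = √(26880 + 22460) = √49340 = 2*√12335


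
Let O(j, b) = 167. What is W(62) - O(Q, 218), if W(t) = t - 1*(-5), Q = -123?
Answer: -100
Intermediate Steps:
W(t) = 5 + t (W(t) = t + 5 = 5 + t)
W(62) - O(Q, 218) = (5 + 62) - 1*167 = 67 - 167 = -100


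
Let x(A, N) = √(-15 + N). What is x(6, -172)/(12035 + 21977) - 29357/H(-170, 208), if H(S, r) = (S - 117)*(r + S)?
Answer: 29357/10906 + I*√187/34012 ≈ 2.6918 + 0.00040206*I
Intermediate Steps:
H(S, r) = (-117 + S)*(S + r)
x(6, -172)/(12035 + 21977) - 29357/H(-170, 208) = √(-15 - 172)/(12035 + 21977) - 29357/((-170)² - 117*(-170) - 117*208 - 170*208) = √(-187)/34012 - 29357/(28900 + 19890 - 24336 - 35360) = (I*√187)*(1/34012) - 29357/(-10906) = I*√187/34012 - 29357*(-1/10906) = I*√187/34012 + 29357/10906 = 29357/10906 + I*√187/34012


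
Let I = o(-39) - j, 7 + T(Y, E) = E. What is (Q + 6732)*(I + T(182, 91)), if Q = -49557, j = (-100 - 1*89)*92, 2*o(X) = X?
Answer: -1494806625/2 ≈ -7.4740e+8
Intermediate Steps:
T(Y, E) = -7 + E
o(X) = X/2
j = -17388 (j = (-100 - 89)*92 = -189*92 = -17388)
I = 34737/2 (I = (1/2)*(-39) - 1*(-17388) = -39/2 + 17388 = 34737/2 ≈ 17369.)
(Q + 6732)*(I + T(182, 91)) = (-49557 + 6732)*(34737/2 + (-7 + 91)) = -42825*(34737/2 + 84) = -42825*34905/2 = -1494806625/2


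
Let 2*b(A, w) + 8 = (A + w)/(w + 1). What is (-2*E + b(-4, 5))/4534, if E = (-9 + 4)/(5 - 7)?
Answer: -107/54408 ≈ -0.0019666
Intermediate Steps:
b(A, w) = -4 + (A + w)/(2*(1 + w)) (b(A, w) = -4 + ((A + w)/(w + 1))/2 = -4 + ((A + w)/(1 + w))/2 = -4 + (A + w)/(2*(1 + w)))
E = 5/2 (E = -5/(-2) = -5*(-1/2) = 5/2 ≈ 2.5000)
(-2*E + b(-4, 5))/4534 = (-2*5/2 + (-8 - 4 - 7*5)/(2*(1 + 5)))/4534 = (-5 + (1/2)*(-8 - 4 - 35)/6)*(1/4534) = (-5 + (1/2)*(1/6)*(-47))*(1/4534) = (-5 - 47/12)*(1/4534) = -107/12*1/4534 = -107/54408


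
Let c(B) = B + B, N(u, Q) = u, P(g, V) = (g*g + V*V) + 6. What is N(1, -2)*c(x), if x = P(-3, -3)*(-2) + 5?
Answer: -86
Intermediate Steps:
P(g, V) = 6 + V² + g² (P(g, V) = (g² + V²) + 6 = (V² + g²) + 6 = 6 + V² + g²)
x = -43 (x = (6 + (-3)² + (-3)²)*(-2) + 5 = (6 + 9 + 9)*(-2) + 5 = 24*(-2) + 5 = -48 + 5 = -43)
c(B) = 2*B
N(1, -2)*c(x) = 1*(2*(-43)) = 1*(-86) = -86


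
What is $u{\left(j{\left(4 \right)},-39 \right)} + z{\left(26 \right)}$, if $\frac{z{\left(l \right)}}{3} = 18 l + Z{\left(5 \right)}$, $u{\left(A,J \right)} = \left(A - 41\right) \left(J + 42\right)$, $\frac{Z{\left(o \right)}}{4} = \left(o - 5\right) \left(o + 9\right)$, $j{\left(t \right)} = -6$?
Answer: $1263$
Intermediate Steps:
$Z{\left(o \right)} = 4 \left(-5 + o\right) \left(9 + o\right)$ ($Z{\left(o \right)} = 4 \left(o - 5\right) \left(o + 9\right) = 4 \left(-5 + o\right) \left(9 + o\right)$)
$u{\left(A,J \right)} = \left(-41 + A\right) \left(42 + J\right)$
$z{\left(l \right)} = 54 l$ ($z{\left(l \right)} = 3 \left(18 l + \left(-180 + 4 \cdot 5^{2} + 16 \cdot 5\right)\right) = 3 \left(18 l + \left(-180 + 4 \cdot 25 + 80\right)\right) = 3 \left(18 l + \left(-180 + 100 + 80\right)\right) = 3 \left(18 l + 0\right) = 3 \cdot 18 l = 54 l$)
$u{\left(j{\left(4 \right)},-39 \right)} + z{\left(26 \right)} = \left(-1722 - -1599 + 42 \left(-6\right) - -234\right) + 54 \cdot 26 = \left(-1722 + 1599 - 252 + 234\right) + 1404 = -141 + 1404 = 1263$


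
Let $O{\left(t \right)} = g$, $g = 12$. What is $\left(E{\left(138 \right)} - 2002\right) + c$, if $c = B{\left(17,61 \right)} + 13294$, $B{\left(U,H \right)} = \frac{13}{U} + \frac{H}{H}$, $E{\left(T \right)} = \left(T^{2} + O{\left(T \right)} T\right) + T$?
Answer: $\frac{546240}{17} \approx 32132.0$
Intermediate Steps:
$O{\left(t \right)} = 12$
$E{\left(T \right)} = T^{2} + 13 T$ ($E{\left(T \right)} = \left(T^{2} + 12 T\right) + T = T^{2} + 13 T$)
$B{\left(U,H \right)} = 1 + \frac{13}{U}$ ($B{\left(U,H \right)} = \frac{13}{U} + 1 = 1 + \frac{13}{U}$)
$c = \frac{226028}{17}$ ($c = \frac{13 + 17}{17} + 13294 = \frac{1}{17} \cdot 30 + 13294 = \frac{30}{17} + 13294 = \frac{226028}{17} \approx 13296.0$)
$\left(E{\left(138 \right)} - 2002\right) + c = \left(138 \left(13 + 138\right) - 2002\right) + \frac{226028}{17} = \left(138 \cdot 151 - 2002\right) + \frac{226028}{17} = \left(20838 - 2002\right) + \frac{226028}{17} = 18836 + \frac{226028}{17} = \frac{546240}{17}$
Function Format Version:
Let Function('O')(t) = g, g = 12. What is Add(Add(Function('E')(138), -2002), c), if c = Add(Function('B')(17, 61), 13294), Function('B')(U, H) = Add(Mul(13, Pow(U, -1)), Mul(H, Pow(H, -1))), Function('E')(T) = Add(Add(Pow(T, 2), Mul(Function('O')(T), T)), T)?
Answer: Rational(546240, 17) ≈ 32132.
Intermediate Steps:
Function('O')(t) = 12
Function('E')(T) = Add(Pow(T, 2), Mul(13, T)) (Function('E')(T) = Add(Add(Pow(T, 2), Mul(12, T)), T) = Add(Pow(T, 2), Mul(13, T)))
Function('B')(U, H) = Add(1, Mul(13, Pow(U, -1))) (Function('B')(U, H) = Add(Mul(13, Pow(U, -1)), 1) = Add(1, Mul(13, Pow(U, -1))))
c = Rational(226028, 17) (c = Add(Mul(Pow(17, -1), Add(13, 17)), 13294) = Add(Mul(Rational(1, 17), 30), 13294) = Add(Rational(30, 17), 13294) = Rational(226028, 17) ≈ 13296.)
Add(Add(Function('E')(138), -2002), c) = Add(Add(Mul(138, Add(13, 138)), -2002), Rational(226028, 17)) = Add(Add(Mul(138, 151), -2002), Rational(226028, 17)) = Add(Add(20838, -2002), Rational(226028, 17)) = Add(18836, Rational(226028, 17)) = Rational(546240, 17)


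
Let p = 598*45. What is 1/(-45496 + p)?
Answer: -1/18586 ≈ -5.3804e-5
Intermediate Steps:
p = 26910
1/(-45496 + p) = 1/(-45496 + 26910) = 1/(-18586) = -1/18586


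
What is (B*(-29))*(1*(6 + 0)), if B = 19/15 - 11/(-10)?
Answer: -2059/5 ≈ -411.80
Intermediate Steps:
B = 71/30 (B = 19*(1/15) - 11*(-1/10) = 19/15 + 11/10 = 71/30 ≈ 2.3667)
(B*(-29))*(1*(6 + 0)) = ((71/30)*(-29))*(1*(6 + 0)) = -2059*6/30 = -2059/30*6 = -2059/5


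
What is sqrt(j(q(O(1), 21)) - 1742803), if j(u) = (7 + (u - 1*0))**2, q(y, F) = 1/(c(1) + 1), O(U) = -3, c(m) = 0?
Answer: I*sqrt(1742739) ≈ 1320.1*I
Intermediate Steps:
q(y, F) = 1 (q(y, F) = 1/(0 + 1) = 1/1 = 1)
j(u) = (7 + u)**2 (j(u) = (7 + (u + 0))**2 = (7 + u)**2)
sqrt(j(q(O(1), 21)) - 1742803) = sqrt((7 + 1)**2 - 1742803) = sqrt(8**2 - 1742803) = sqrt(64 - 1742803) = sqrt(-1742739) = I*sqrt(1742739)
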